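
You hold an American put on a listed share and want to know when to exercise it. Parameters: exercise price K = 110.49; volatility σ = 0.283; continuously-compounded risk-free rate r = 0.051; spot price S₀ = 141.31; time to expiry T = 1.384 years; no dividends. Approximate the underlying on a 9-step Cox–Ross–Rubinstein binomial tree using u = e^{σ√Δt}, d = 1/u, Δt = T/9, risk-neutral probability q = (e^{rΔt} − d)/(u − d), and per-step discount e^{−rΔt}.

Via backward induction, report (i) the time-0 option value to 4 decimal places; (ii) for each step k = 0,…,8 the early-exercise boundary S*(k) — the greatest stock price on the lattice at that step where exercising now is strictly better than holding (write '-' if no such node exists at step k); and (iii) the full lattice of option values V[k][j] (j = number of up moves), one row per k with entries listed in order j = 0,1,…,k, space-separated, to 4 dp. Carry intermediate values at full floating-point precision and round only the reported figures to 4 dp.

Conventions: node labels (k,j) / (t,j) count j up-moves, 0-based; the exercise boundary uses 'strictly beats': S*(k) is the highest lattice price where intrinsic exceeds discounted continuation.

Δt=0.15378, u=1.11737, d=0.89496, q=0.50769, disc=e^(-rΔt)=0.99219
k=9 terminal: V=max(K-S,0) → 58.4422 45.5076 29.3585 9.1962 0.0000 0.0000 0.0000 0.0000 0.0000 0.0000
k=8: j=0 S=58.1566 intr=52.3334 cont=51.4702 V=52.3334[EX]; j=1 S=72.6093 intr=37.8807 cont=37.0175 V=37.8807[EX]; j=2 S=90.6538 intr=19.8362 cont=18.9731 V=19.8362[EX]; j=3 S=113.1825 intr=0.0000 cont=4.4921 V=4.4921[hold]; j=4 S=141.3100 intr=0.0000 cont=0.0000 V=0.0000[hold]; j=5 S=176.4275 intr=0.0000 cont=0.0000 V=0.0000[hold]; j=6 S=220.2723 intr=0.0000 cont=0.0000 V=0.0000[hold]; j=7 S=275.0130 intr=0.0000 cont=0.0000 V=0.0000[hold]; j=8 S=343.3576 intr=0.0000 cont=0.0000 V=0.0000[hold]  S*(8)=90.6538
k=7: j=0 S=64.9824 intr=45.5076 cont=44.6444 V=45.5076[EX]; j=1 S=81.1315 intr=29.3585 cont=28.4954 V=29.3585[EX]; j=2 S=101.2938 intr=9.1962 cont=11.9521 V=11.9521[hold]; j=3 S=126.4667 intr=0.0000 cont=2.1942 V=2.1942[hold]; j=4 S=157.8955 intr=0.0000 cont=0.0000 V=0.0000[hold]; j=5 S=197.1347 intr=0.0000 cont=0.0000 V=0.0000[hold]; j=6 S=246.1255 intr=0.0000 cont=0.0000 V=0.0000[hold]; j=7 S=307.2911 intr=0.0000 cont=0.0000 V=0.0000[hold]  S*(7)=81.1315
k=6: j=0 S=72.6093 intr=37.8807 cont=37.0175 V=37.8807[EX]; j=1 S=90.6538 intr=19.8362 cont=20.3612 V=20.3612[hold]; j=2 S=113.1825 intr=0.0000 cont=6.9435 V=6.9435[hold]; j=3 S=141.3100 intr=0.0000 cont=1.0718 V=1.0718[hold]; j=4 S=176.4275 intr=0.0000 cont=0.0000 V=0.0000[hold]; j=5 S=220.2723 intr=0.0000 cont=0.0000 V=0.0000[hold]; j=6 S=275.0130 intr=0.0000 cont=0.0000 V=0.0000[hold]  S*(6)=72.6093
k=5: j=0 S=81.1315 intr=29.3585 cont=28.7599 V=29.3585[EX]; j=1 S=101.2938 intr=9.1962 cont=13.4434 V=13.4434[hold]; j=2 S=126.4667 intr=0.0000 cont=3.9316 V=3.9316[hold]; j=3 S=157.8955 intr=0.0000 cont=0.5235 V=0.5235[hold]; j=4 S=197.1347 intr=0.0000 cont=0.0000 V=0.0000[hold]; j=5 S=246.1255 intr=0.0000 cont=0.0000 V=0.0000[hold]  S*(5)=81.1315
k=4: j=0 S=90.6538 intr=19.8362 cont=21.1124 V=21.1124[hold]; j=1 S=113.1825 intr=0.0000 cont=8.5471 V=8.5471[hold]; j=2 S=141.3100 intr=0.0000 cont=2.1842 V=2.1842[hold]; j=3 S=176.4275 intr=0.0000 cont=0.2557 V=0.2557[hold]; j=4 S=220.2723 intr=0.0000 cont=0.0000 V=0.0000[hold]  S*(4)=-
k=3: j=0 S=101.2938 intr=9.1962 cont=14.6181 V=14.6181[hold]; j=1 S=126.4667 intr=0.0000 cont=5.2752 V=5.2752[hold]; j=2 S=157.8955 intr=0.0000 cont=1.1957 V=1.1957[hold]; j=3 S=197.1347 intr=0.0000 cont=0.1249 V=0.1249[hold]  S*(3)=-
k=2: j=0 S=113.1825 intr=0.0000 cont=9.7977 V=9.7977[hold]; j=1 S=141.3100 intr=0.0000 cont=3.1791 V=3.1791[hold]; j=2 S=176.4275 intr=0.0000 cont=0.6470 V=0.6470[hold]  S*(2)=-
k=1: j=0 S=126.4667 intr=0.0000 cont=6.3873 V=6.3873[hold]; j=1 S=157.8955 intr=0.0000 cont=1.8788 V=1.8788[hold]  S*(1)=-
k=0: j=0 S=141.3100 intr=0.0000 cont=4.0664 V=4.0664[hold]  S*(0)=-

price = 4.0664
boundary = - - - - - 81.1315 72.6093 81.1315 90.6538
tree:
4.0664
6.3873 1.8788
9.7977 3.1791 0.6470
14.6181 5.2752 1.1957 0.1249
21.1124 8.5471 2.1842 0.2557 0.0000
29.3585 13.4434 3.9316 0.5235 0.0000 0.0000
37.8807 20.3612 6.9435 1.0718 0.0000 0.0000 0.0000
45.5076 29.3585 11.9521 2.1942 0.0000 0.0000 0.0000 0.0000
52.3334 37.8807 19.8362 4.4921 0.0000 0.0000 0.0000 0.0000 0.0000
58.4422 45.5076 29.3585 9.1962 0.0000 0.0000 0.0000 0.0000 0.0000 0.0000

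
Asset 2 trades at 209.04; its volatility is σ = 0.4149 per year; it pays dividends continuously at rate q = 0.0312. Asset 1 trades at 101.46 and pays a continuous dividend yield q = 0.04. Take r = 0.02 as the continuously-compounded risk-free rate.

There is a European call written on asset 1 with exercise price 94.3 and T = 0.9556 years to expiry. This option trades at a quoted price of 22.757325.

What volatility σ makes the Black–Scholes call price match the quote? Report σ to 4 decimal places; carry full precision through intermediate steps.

At σ = 0.5482 the Black–Scholes value reproduces the quote:
σ√T = 0.5482·√0.9556 = 0.535892
d₁ = (ln(S/K) + (r−q+σ²/2)T) / (σ√T) = (ln(101.46/94.3) + (0.02−0.04+0.5482²/2)·0.9556) / 0.535892 = (0.073183 + 0.124478) / 0.535892 = 0.368846
d₂ = d₁ − σ√T = 0.368846 − 0.535892 = -0.167046
e^{−rT} = 0.981069
e^{−qT} = 0.962497
N(d₁) = 0.643879,  N(d₂) = 0.433667
V = S·e^{−qT}·N(d₁) − K·e^{−rT}·N(d₂) = 62.877958 − 40.120633 = 22.757325 (the quoted price), and the Black–Scholes price is strictly increasing in σ, so σ is unique

sigma = 0.5482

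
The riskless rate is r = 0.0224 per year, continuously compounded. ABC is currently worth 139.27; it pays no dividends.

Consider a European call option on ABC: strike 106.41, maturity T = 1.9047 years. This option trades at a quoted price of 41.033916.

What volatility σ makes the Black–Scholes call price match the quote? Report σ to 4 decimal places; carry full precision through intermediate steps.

At σ = 0.2421 the Black–Scholes value reproduces the quote:
σ√T = 0.2421·√1.9047 = 0.334124
d₁ = (ln(S/K) + (r+σ²/2)T) / (σ√T) = (ln(139.27/106.41) + (0.0224+0.2421²/2)·1.9047) / 0.334124 = (0.269115 + 0.098485) / 0.334124 = 1.100189
d₂ = d₁ − σ√T = 1.100189 − 0.334124 = 0.766064
e^{−rT} = 0.958232
N(d₁) = 0.864375,  N(d₂) = 0.778181
V = S·N(d₁) − K·e^{−rT}·N(d₂) = 120.381508 − 79.347591 = 41.033916 (the quoted price), and the Black–Scholes price is strictly increasing in σ, so σ is unique

sigma = 0.2421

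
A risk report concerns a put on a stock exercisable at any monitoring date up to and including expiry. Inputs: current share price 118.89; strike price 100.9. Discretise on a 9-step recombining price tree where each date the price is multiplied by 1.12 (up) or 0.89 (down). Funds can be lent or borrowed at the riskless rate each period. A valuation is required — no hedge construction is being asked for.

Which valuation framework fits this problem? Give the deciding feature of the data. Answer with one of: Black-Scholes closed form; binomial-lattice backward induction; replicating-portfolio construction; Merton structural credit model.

Key observation: the put (strike 100.9 on spot 118.89) is American-style on a 9-step discrete price model, so the early-exercise decision at every node requires stepwise backward valuation — a closed form cannot price the exercise right.

framework: binomial-lattice backward induction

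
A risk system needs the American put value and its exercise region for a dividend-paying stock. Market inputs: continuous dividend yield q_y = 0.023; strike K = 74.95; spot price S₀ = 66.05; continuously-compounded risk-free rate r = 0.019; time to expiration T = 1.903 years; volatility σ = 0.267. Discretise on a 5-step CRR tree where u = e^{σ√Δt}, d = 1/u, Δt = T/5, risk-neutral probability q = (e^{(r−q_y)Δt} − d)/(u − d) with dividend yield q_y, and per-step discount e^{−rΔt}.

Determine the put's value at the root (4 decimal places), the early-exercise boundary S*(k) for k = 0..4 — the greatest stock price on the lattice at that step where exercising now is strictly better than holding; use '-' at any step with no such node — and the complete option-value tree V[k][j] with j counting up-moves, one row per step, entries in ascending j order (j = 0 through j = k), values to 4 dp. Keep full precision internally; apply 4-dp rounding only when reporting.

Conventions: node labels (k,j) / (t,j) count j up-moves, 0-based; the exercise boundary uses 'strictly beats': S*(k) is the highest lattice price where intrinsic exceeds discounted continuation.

price = 15.0876
boundary = - - - 40.2960 47.5115
tree:
15.0876
20.8263 8.4357
27.5650 13.0652 3.0100
34.6540 19.4907 5.5561 0.0000
40.7737 27.4385 10.2559 0.0000 0.0000
45.9640 34.6540 18.9309 0.0000 0.0000 0.0000

Δt=0.38060, u=1.17906, d=0.84813, q=0.45432, disc=e^(-rΔt)=0.99279
k=5 terminal: V=max(K-S,0) → 45.9640 34.6540 18.9309 0.0000 0.0000 0.0000
k=4: j=0 S=34.1763 intr=40.7737 cont=40.5315 V=40.7737[EX]; j=1 S=47.5115 intr=27.4385 cont=27.3125 V=27.4385[EX]; j=2 S=66.0500 intr=8.9000 cont=10.2559 V=10.2559[hold]; j=3 S=91.8220 intr=0.0000 cont=0.0000 V=0.0000[hold]; j=4 S=127.6499 intr=0.0000 cont=0.0000 V=0.0000[hold]  S*(4)=47.5115
k=3: j=0 S=40.2960 intr=34.6540 cont=34.4651 V=34.6540[EX]; j=1 S=56.0191 intr=18.9309 cont=19.4907 V=19.4907[hold]; j=2 S=77.8771 intr=0.0000 cont=5.5561 V=5.5561[hold]; j=3 S=108.2638 intr=0.0000 cont=0.0000 V=0.0000[hold]  S*(3)=40.2960
k=2: j=0 S=47.5115 intr=27.4385 cont=27.5650 V=27.5650[hold]; j=1 S=66.0500 intr=8.9000 cont=13.0652 V=13.0652[hold]; j=2 S=91.8220 intr=0.0000 cont=3.0100 V=3.0100[hold]  S*(2)=-
k=1: j=0 S=56.0191 intr=18.9309 cont=20.8263 V=20.8263[hold]; j=1 S=77.8771 intr=0.0000 cont=8.4357 V=8.4357[hold]  S*(1)=-
k=0: j=0 S=66.0500 intr=8.9000 cont=15.0876 V=15.0876[hold]  S*(0)=-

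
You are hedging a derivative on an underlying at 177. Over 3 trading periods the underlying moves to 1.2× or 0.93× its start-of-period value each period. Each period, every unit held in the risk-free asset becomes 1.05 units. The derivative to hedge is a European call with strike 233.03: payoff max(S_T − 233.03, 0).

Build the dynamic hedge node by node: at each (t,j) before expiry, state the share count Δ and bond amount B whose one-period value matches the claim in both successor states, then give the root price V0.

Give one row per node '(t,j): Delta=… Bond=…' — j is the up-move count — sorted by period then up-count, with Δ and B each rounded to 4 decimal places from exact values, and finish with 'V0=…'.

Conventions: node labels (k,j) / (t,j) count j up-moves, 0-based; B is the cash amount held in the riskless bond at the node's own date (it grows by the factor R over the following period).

Under the risk-neutral measure, an up-move has probability p* = (R−d)/(u−d) = 0.4444 and values discount at R = 1.05.
Terminal payoffs: V(3,0)=0.0000, V(3,1)=0.0000, V(3,2)=4.0084, V(3,3)=72.8260
  t=2,j=0: stock 153.0873 → up 183.7048 (V=0.0000), down 142.3712 (V=0.0000). Price 0.0000; hedge Δ=0.0000, bond B=0.0000.
  t=2,j=1: stock 197.5320 → up 237.0384 (V=4.0084), down 183.7048 (V=0.0000). Price 1.6967; hedge Δ=0.0752, bond B=-13.1492.
  t=2,j=2: stock 254.8800 → up 305.8560 (V=72.8260), down 237.0384 (V=4.0084). Price 32.9467; hedge Δ=1.0000, bond B=-221.9333.
  t=1,j=0: stock 164.6100 → up 197.5320 (V=1.6967), down 153.0873 (V=0.0000). Price 0.7182; hedge Δ=0.0382, bond B=-5.5658.
  t=1,j=1: stock 212.4000 → up 254.8800 (V=32.9467), down 197.5320 (V=1.6967). Price 14.8434; hedge Δ=0.5449, bond B=-100.8973.
  t=0,j=0: stock 177.0000 → up 212.4000 (V=14.8434), down 164.6100 (V=0.7182). Price 6.6629; hedge Δ=0.2956, bond B=-45.6527.
Check: Δ(0,0)·S0 + B(0,0) = 6.6629 = V0.

(0,0): Delta=0.2956 Bond=-45.6527
(1,0): Delta=0.0382 Bond=-5.5658
(1,1): Delta=0.5449 Bond=-100.8973
(2,0): Delta=0.0000 Bond=0.0000
(2,1): Delta=0.0752 Bond=-13.1492
(2,2): Delta=1.0000 Bond=-221.9333
V0=6.6629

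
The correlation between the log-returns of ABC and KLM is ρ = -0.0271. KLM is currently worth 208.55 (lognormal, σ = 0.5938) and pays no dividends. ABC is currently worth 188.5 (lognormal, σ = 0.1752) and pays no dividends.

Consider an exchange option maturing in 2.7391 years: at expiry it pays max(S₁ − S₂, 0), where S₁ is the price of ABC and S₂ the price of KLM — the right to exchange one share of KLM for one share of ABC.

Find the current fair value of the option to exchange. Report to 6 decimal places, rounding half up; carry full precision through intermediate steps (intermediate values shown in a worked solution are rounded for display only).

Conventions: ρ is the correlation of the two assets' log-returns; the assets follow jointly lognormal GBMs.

exchange price = 68.575319

σ_eff = √(σ₁² + σ₂² − 2ρσ₁σ₂) = √(0.1752² + 0.5938² − 2·-0.0271·0.1752·0.5938) = 0.623644
d₁ = (ln(S₁/S₂) + (q₂ − q₁ + σ_eff²/2)T) / (σ_eff√T) = (ln(188.5/208.55) + (0.0 − 0.0 + 0.194466)·2.7391) / 1.032145 = 0.418140
d₂ = d₁ − σ_eff√T = 0.418140 − 1.032145 = -0.614005
N(d₁) = 0.662078,  N(d₂) = 0.269606
V = S₁·e^{−q₁T}·N(d₁) − S₂·e^{−q₂T}·N(d₂) = 124.801626 − 56.226307 = 68.575319
Key observation: the rate r is irrelevant here: denominating values in KLM turns the exchange into a ratio option on S₁/S₂, and discounting at r drops out.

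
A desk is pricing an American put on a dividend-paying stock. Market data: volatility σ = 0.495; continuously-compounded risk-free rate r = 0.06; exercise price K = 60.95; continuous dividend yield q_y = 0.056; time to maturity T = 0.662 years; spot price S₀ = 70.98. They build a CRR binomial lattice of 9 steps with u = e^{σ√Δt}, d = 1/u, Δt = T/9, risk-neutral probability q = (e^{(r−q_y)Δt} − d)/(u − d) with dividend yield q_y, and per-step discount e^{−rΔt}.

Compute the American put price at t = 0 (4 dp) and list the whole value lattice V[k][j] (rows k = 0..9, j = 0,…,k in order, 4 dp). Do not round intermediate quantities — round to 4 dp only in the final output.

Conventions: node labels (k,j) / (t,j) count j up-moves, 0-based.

price = 5.8425
tree:
5.8425
8.2842 3.1175
11.4416 4.7674 1.2683
15.3289 7.1235 2.1296 0.2995
19.8322 10.3462 3.5214 0.5650 0.0000
24.6742 14.5063 5.7070 1.0659 0.0000 0.0000
29.2315 19.4622 9.0005 2.0109 0.0000 0.0000 0.0000
33.2162 24.6742 13.6480 3.7936 0.0000 0.0000 0.0000 0.0000
36.7004 29.2315 19.4622 7.1567 0.0000 0.0000 0.0000 0.0000 0.0000
39.7468 33.2162 24.6742 13.5013 0.0000 0.0000 0.0000 0.0000 0.0000 0.0000

Δt=0.07356, u=1.14368, d=0.87437, q=0.46758, disc=e^(-rΔt)=0.99560
k=9 terminal: V=max(K-S,0) → 39.7468 33.2162 24.6742 13.5013 0.0000 0.0000 0.0000 0.0000 0.0000 0.0000
k=8: j=0 S=24.2496 intr=36.7004 cont=36.5316 V=36.7004[EX]; j=1 S=31.7185 intr=29.2315 cont=29.0935 V=29.2315[EX]; j=2 S=41.4878 intr=19.4622 cont=19.3643 V=19.4622[EX]; j=3 S=54.2661 intr=6.6839 cont=7.1567 V=7.1567[hold]; j=4 S=70.9800 intr=0.0000 cont=0.0000 V=0.0000[hold]; j=5 S=92.8418 intr=0.0000 cont=0.0000 V=0.0000[hold]; j=6 S=121.4371 intr=0.0000 cont=0.0000 V=0.0000[hold]; j=7 S=158.8397 intr=0.0000 cont=0.0000 V=0.0000[hold]; j=8 S=207.7623 intr=0.0000 cont=0.0000 V=0.0000[hold]
k=7: j=0 S=27.7338 intr=33.2162 cont=33.0618 V=33.2162[EX]; j=1 S=36.2758 intr=24.6742 cont=24.5549 V=24.6742[EX]; j=2 S=47.4487 intr=13.5013 cont=13.6480 V=13.6480[hold]; j=3 S=62.0629 intr=0.0000 cont=3.7936 V=3.7936[hold]; j=4 S=81.1783 intr=0.0000 cont=0.0000 V=0.0000[hold]; j=5 S=106.1812 intr=0.0000 cont=0.0000 V=0.0000[hold]; j=6 S=138.8850 intr=0.0000 cont=0.0000 V=0.0000[hold]; j=7 S=181.6615 intr=0.0000 cont=0.0000 V=0.0000[hold]
k=6: j=0 S=31.7185 intr=29.2315 cont=29.0935 V=29.2315[EX]; j=1 S=41.4878 intr=19.4622 cont=19.4326 V=19.4622[EX]; j=2 S=54.2661 intr=6.6839 cont=9.0005 V=9.0005[hold]; j=3 S=70.9800 intr=0.0000 cont=2.0109 V=2.0109[hold]; j=4 S=92.8418 intr=0.0000 cont=0.0000 V=0.0000[hold]; j=5 S=121.4371 intr=0.0000 cont=0.0000 V=0.0000[hold]; j=6 S=158.8397 intr=0.0000 cont=0.0000 V=0.0000[hold]
k=5: j=0 S=36.2758 intr=24.6742 cont=24.5549 V=24.6742[EX]; j=1 S=47.4487 intr=13.5013 cont=14.5063 V=14.5063[hold]; j=2 S=62.0629 intr=0.0000 cont=5.7070 V=5.7070[hold]; j=3 S=81.1783 intr=0.0000 cont=1.0659 V=1.0659[hold]; j=4 S=106.1812 intr=0.0000 cont=0.0000 V=0.0000[hold]; j=5 S=138.8850 intr=0.0000 cont=0.0000 V=0.0000[hold]
k=4: j=0 S=41.4878 intr=19.4622 cont=19.8322 V=19.8322[hold]; j=1 S=54.2661 intr=6.6839 cont=10.3462 V=10.3462[hold]; j=2 S=70.9800 intr=0.0000 cont=3.5214 V=3.5214[hold]; j=3 S=92.8418 intr=0.0000 cont=0.5650 V=0.5650[hold]; j=4 S=121.4371 intr=0.0000 cont=0.0000 V=0.0000[hold]
k=3: j=0 S=47.4487 intr=13.5013 cont=15.3289 V=15.3289[hold]; j=1 S=62.0629 intr=0.0000 cont=7.1235 V=7.1235[hold]; j=2 S=81.1783 intr=0.0000 cont=2.1296 V=2.1296[hold]; j=3 S=106.1812 intr=0.0000 cont=0.2995 V=0.2995[hold]
k=2: j=0 S=54.2661 intr=6.6839 cont=11.4416 V=11.4416[hold]; j=1 S=70.9800 intr=0.0000 cont=4.7674 V=4.7674[hold]; j=2 S=92.8418 intr=0.0000 cont=1.2683 V=1.2683[hold]
k=1: j=0 S=62.0629 intr=0.0000 cont=8.2842 V=8.2842[hold]; j=1 S=81.1783 intr=0.0000 cont=3.1175 V=3.1175[hold]
k=0: j=0 S=70.9800 intr=0.0000 cont=5.8425 V=5.8425[hold]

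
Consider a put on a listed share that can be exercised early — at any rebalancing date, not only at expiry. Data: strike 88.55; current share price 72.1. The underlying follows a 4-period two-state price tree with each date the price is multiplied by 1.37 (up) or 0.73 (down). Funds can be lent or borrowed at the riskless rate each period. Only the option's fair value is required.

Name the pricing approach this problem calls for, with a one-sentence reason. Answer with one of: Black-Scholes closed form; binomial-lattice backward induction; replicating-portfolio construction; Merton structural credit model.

framework: binomial-lattice backward induction

Key observation: with exercise allowed before expiry on a discrete up/down model (4 steps from spot 72.1), the strike-88.55 put's value must be rolled back through the tree testing early exercise at each node.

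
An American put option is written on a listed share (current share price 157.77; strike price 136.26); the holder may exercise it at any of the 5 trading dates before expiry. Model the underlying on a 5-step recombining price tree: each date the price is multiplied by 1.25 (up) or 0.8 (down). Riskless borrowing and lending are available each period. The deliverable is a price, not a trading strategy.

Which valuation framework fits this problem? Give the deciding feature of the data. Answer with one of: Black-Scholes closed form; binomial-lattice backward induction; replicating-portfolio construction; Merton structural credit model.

framework: binomial-lattice backward induction

Key observation: with exercise allowed before expiry on a discrete up/down model (5 steps from spot 157.77), the strike-136.26 put's value must be rolled back through the tree testing early exercise at each node.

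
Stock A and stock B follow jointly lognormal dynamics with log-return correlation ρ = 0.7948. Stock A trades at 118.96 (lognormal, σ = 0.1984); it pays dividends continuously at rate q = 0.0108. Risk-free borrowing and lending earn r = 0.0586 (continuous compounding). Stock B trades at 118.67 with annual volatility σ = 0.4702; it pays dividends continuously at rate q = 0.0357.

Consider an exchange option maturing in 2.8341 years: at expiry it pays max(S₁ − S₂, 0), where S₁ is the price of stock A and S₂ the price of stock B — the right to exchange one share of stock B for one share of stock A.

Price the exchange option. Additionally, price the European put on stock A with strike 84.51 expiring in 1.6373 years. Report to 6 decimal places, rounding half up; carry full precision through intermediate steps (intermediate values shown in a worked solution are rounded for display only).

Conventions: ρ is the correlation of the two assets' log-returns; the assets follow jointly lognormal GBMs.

exchange price = 28.972230
price(stock A put K=84.51) = 0.487293

σ_eff = √(σ₁² + σ₂² − 2ρσ₁σ₂) = √(0.1984² + 0.4702² − 2·0.7948·0.1984·0.4702) = 0.334904
d₁ = (ln(S₁/S₂) + (q₂ − q₁ + σ_eff²/2)T) / (σ_eff√T) = (ln(118.96/118.67) + (0.0357 − 0.0108 + 0.056080)·2.8341) / 0.563803 = 0.411397
d₂ = d₁ − σ_eff√T = 0.411397 − 0.563803 = -0.152406
N(d₁) = 0.659609,  N(d₂) = 0.439433
V = S₁·e^{−q₁T}·N(d₁) − S₂·e^{−q₂T}·N(d₂) = 76.101756 − 47.129525 = 28.972230
[vanilla: stock A put K=84.51]
σ√T = 0.1984·√1.6373 = 0.253867
d₁ = (ln(S/K) + (r−q+σ²/2)T) / (σ√T) = (ln(118.96/84.51) + (0.0586−0.0108+0.1984²/2)·1.6373) / 0.253867 = (0.341917 + 0.110487) / 0.253867 = 1.782055
d₂ = d₁ − σ√T = 1.782055 − 0.253867 = 1.528188
e^{−rT} = 0.908513
e^{−qT} = 0.982473
N(−d₁) = 0.037370,  N(−d₂) = 0.063233
price = K·e^{−rT}·N(−d₂) − S·e^{−qT}·N(−d₁) = 4.854923 − 4.367630 = 0.487293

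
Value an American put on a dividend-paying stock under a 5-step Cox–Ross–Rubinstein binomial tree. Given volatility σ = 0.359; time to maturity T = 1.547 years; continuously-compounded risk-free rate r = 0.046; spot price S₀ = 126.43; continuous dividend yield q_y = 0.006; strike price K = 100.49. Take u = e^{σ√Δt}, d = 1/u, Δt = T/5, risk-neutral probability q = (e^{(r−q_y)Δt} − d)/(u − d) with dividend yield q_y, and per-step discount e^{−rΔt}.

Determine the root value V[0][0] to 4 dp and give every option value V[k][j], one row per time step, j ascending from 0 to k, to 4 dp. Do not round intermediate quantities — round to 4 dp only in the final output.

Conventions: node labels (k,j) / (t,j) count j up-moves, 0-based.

Δt=0.30940  u=1.22102  d=0.81899  q=0.48122  discount=0.98587
step 5 (expiry): payoffs max(K−S,0) = 53.9067 31.0390 0.0000 0.0000 0.0000 0.0000
k=4: (k=4,j=0): S=56.8793, K−S=43.6107, hold=42.2961 ⇒ V=43.6107 exercise | (k=4,j=1): S=84.8013, K−S=15.6887, hold=15.8750 ⇒ V=15.8750 continue | (k=4,j=2): S=126.4300, K−S=0.0000, hold=0.0000 ⇒ V=0.0000 continue | (k=4,j=3): S=188.4942, K−S=0.0000, hold=0.0000 ⇒ V=0.0000 continue | (k=4,j=4): S=281.0256, K−S=0.0000, hold=0.0000 ⇒ V=0.0000 continue
k=3: (k=3,j=0): S=69.4510, K−S=31.0390, hold=29.8361 ⇒ V=31.0390 exercise | (k=3,j=1): S=103.5443, K−S=0.0000, hold=8.1193 ⇒ V=8.1193 continue | (k=3,j=2): S=154.3740, K−S=0.0000, hold=0.0000 ⇒ V=0.0000 continue | (k=3,j=3): S=230.1558, K−S=0.0000, hold=0.0000 ⇒ V=0.0000 continue
k=2: (k=2,j=0): S=84.8013, K−S=15.6887, hold=19.7269 ⇒ V=19.7269 continue | (k=2,j=1): S=126.4300, K−S=0.0000, hold=4.1526 ⇒ V=4.1526 continue | (k=2,j=2): S=188.4942, K−S=0.0000, hold=0.0000 ⇒ V=0.0000 continue
k=1: (k=1,j=0): S=103.5443, K−S=0.0000, hold=12.0594 ⇒ V=12.0594 continue | (k=1,j=1): S=154.3740, K−S=0.0000, hold=2.1239 ⇒ V=2.1239 continue
k=0: (k=0,j=0): S=126.4300, K−S=0.0000, hold=7.1754 ⇒ V=7.1754 continue

price = 7.1754
tree:
7.1754
12.0594 2.1239
19.7269 4.1526 0.0000
31.0390 8.1193 0.0000 0.0000
43.6107 15.8750 0.0000 0.0000 0.0000
53.9067 31.0390 0.0000 0.0000 0.0000 0.0000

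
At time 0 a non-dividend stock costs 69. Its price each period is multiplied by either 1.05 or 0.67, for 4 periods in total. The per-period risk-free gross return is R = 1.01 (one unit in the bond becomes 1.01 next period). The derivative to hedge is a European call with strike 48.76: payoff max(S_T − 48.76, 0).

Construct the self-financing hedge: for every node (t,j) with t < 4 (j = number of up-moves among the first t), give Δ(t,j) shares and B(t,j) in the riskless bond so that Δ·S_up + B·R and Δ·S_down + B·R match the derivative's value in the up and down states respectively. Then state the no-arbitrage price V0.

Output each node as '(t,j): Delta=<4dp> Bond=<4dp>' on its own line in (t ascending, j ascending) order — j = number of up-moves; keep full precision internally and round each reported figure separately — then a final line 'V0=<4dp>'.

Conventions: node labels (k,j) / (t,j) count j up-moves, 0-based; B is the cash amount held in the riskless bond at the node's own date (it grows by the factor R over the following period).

(0,0): Delta=0.8493 Bond=-35.6009
(1,0): Delta=0.2125 Bond=-6.5171
(1,1): Delta=0.8971 Bond=-39.4204
(2,0): Delta=0.0000 Bond=0.0000
(2,1): Delta=0.2285 Bond=-7.3566
(2,2): Delta=0.9473 Bond=-43.6332
(3,0): Delta=0.0000 Bond=0.0000
(3,1): Delta=0.0000 Bond=0.0000
(3,2): Delta=0.2456 Bond=-8.3043
(3,3): Delta=1.0000 Bond=-48.2772
V0=23.0022

Arbitrage-free pricing uses the up-move probability p* = (R−d)/(u−d) = 0.8947, discounting each step at R = 1.01.
Expiry values: V(4,0)=0.0000, V(4,1)=0.0000, V(4,2)=0.0000, V(4,3)=4.7570, V(4,4)=35.1099
  t=3,j=0: stock 20.7526 → up 21.7903 (V=0.0000), down 13.9043 (V=0.0000). Price 0.0000; hedge Δ=0.0000, bond B=0.0000.
  t=3,j=1: stock 32.5228 → up 34.1489 (V=0.0000), down 21.7903 (V=0.0000). Price 0.0000; hedge Δ=0.0000, bond B=0.0000.
  t=3,j=2: stock 50.9686 → up 53.5170 (V=4.7570), down 34.1489 (V=0.0000). Price 4.2141; hedge Δ=0.2456, bond B=-8.3043.
  t=3,j=3: stock 79.8761 → up 83.8699 (V=35.1099), down 53.5170 (V=4.7570). Price 31.5989; hedge Δ=1.0000, bond B=-48.2772.
  t=2,j=0: stock 30.9741 → up 32.5228 (V=0.0000), down 20.7526 (V=0.0000). Price 0.0000; hedge Δ=0.0000, bond B=0.0000.
  t=2,j=1: stock 48.5415 → up 50.9686 (V=4.2141), down 32.5228 (V=0.0000). Price 3.7332; hedge Δ=0.2285, bond B=-7.3566.
  t=2,j=2: stock 76.0725 → up 79.8761 (V=31.5989), down 50.9686 (V=4.2141). Price 28.4320; hedge Δ=0.9473, bond B=-43.6332.
  t=1,j=0: stock 46.2300 → up 48.5415 (V=3.7332), down 30.9741 (V=0.0000). Price 3.3072; hedge Δ=0.2125, bond B=-6.5171.
  t=1,j=1: stock 72.4500 → up 76.0725 (V=28.4320), down 48.5415 (V=3.7332). Price 25.5763; hedge Δ=0.8971, bond B=-39.4204.
  t=0,j=0: stock 69.0000 → up 72.4500 (V=25.5763), down 46.2300 (V=3.3072). Price 23.0022; hedge Δ=0.8493, bond B=-35.6009.
Check: Δ(0,0)·S0 + B(0,0) = 23.0022 = V0.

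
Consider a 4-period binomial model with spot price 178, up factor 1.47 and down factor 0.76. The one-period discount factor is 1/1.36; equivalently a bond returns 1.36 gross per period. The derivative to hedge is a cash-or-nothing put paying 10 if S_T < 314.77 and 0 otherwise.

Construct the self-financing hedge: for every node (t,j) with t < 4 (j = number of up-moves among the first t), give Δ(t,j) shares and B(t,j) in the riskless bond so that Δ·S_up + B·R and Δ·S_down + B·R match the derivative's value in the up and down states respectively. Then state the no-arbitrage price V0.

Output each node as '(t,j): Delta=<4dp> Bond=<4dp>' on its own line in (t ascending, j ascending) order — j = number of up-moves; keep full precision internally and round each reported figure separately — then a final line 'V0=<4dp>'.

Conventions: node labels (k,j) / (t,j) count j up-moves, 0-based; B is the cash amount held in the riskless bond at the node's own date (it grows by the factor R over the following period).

(0,0): Delta=-0.0104 Bond=2.1976
(1,0): Delta=-0.0402 Bond=7.0144
(1,1): Delta=-0.0076 Bond=2.2507
(2,0): Delta=0.0000 Bond=5.4066
(2,1): Delta=-0.0440 Bond=10.2973
(2,2): Delta=-0.0042 Bond=1.7343
(3,0): Delta=0.0000 Bond=7.3529
(3,1): Delta=0.0000 Bond=7.3529
(3,2): Delta=-0.0482 Bond=15.2237
(3,3): Delta=0.0000 Bond=0.0000
V0=0.3391

Since d<R<u, set p* = (R−d)/(u−d) = 0.8451; price each node as the discounted p*-expectation of its children.
Payoffs at expiry: V(4,0)=10.0000, V(4,1)=10.0000, V(4,2)=10.0000, V(4,3)=0.0000, V(4,4)=0.0000
Node (3,0) S=78.1377: V=(p*·10.0000+(1−p*)·10.0000)/1.36=7.3529; Δ=(10.0000−10.0000)/(114.8625−59.3847)=0.0000; B=V−Δ·S=7.3529
Node (3,1) S=151.1348: V=(p*·10.0000+(1−p*)·10.0000)/1.36=7.3529; Δ=(10.0000−10.0000)/(222.1682−114.8625)=0.0000; B=V−Δ·S=7.3529
Node (3,2) S=292.3266: V=(p*·0.0000+(1−p*)·10.0000)/1.36=1.1392; Δ=(0.0000−10.0000)/(429.7200−222.1682)=-0.0482; B=V−Δ·S=15.2237
Node (3,3) S=565.4211: V=(p*·0.0000+(1−p*)·0.0000)/1.36=0.0000; Δ=(0.0000−0.0000)/(831.1690−429.7200)=0.0000; B=V−Δ·S=0.0000
Node (2,0) S=102.8128: V=(p*·7.3529+(1−p*)·7.3529)/1.36=5.4066; Δ=(7.3529−7.3529)/(151.1348−78.1377)=0.0000; B=V−Δ·S=5.4066
Node (2,1) S=198.8616: V=(p*·1.1392+(1−p*)·7.3529)/1.36=1.5455; Δ=(1.1392−7.3529)/(292.3266−151.1348)=-0.0440; B=V−Δ·S=10.2973
Node (2,2) S=384.6402: V=(p*·0.0000+(1−p*)·1.1392)/1.36=0.1298; Δ=(0.0000−1.1392)/(565.4211−292.3266)=-0.0042; B=V−Δ·S=1.7343
Node (1,0) S=135.2800: V=(p*·1.5455+(1−p*)·5.4066)/1.36=1.5762; Δ=(1.5455−5.4066)/(198.8616−102.8128)=-0.0402; B=V−Δ·S=7.0144
Node (1,1) S=261.6600: V=(p*·0.1298+(1−p*)·1.5455)/1.36=0.2567; Δ=(0.1298−1.5455)/(384.6402−198.8616)=-0.0076; B=V−Δ·S=2.2507
Node (0,0) S=178.0000: V=(p*·0.2567+(1−p*)·1.5762)/1.36=0.3391; Δ=(0.2567−1.5762)/(261.6600−135.2800)=-0.0104; B=V−Δ·S=2.1976
Verification: the root portfolio costs Δ(0,0)·S0 + B(0,0) = 0.3391, matching V0.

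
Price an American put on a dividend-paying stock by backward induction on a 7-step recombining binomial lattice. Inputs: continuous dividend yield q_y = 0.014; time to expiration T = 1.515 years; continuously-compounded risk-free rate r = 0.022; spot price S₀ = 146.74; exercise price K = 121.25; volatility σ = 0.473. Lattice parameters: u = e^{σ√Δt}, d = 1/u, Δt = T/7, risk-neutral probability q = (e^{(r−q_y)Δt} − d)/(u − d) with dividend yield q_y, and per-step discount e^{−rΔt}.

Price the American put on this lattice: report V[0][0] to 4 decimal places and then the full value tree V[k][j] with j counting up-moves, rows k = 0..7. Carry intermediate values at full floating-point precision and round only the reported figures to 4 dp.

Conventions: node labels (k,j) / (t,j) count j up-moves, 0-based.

price = 18.1887
tree:
18.1887
25.7910 9.0569
35.5554 14.0881 2.9819
47.3456 21.4714 5.1814 0.3157
60.3966 31.8405 8.9809 0.5759 0.0000
72.4163 45.4183 15.5243 1.0503 0.0000 0.0000
82.0620 60.3966 26.7533 1.9157 0.0000 0.0000 0.0000
89.8024 72.4163 45.4183 3.4941 0.0000 0.0000 0.0000 0.0000

Δt=0.21643, u=1.24614, d=0.80248, q=0.44911, disc=e^(-rΔt)=0.99525
k=7 terminal: V=max(K-S,0) → 89.8024 72.4163 45.4183 3.4941 0.0000 0.0000 0.0000 0.0000
k=6: j=0 S=39.1880 intr=82.0620 cont=81.6046 V=82.0620[EX]; j=1 S=60.8534 intr=60.3966 cont=60.0047 V=60.3966[EX]; j=2 S=94.4967 intr=26.7533 cont=26.4632 V=26.7533[EX]; j=3 S=146.7400 intr=0.0000 cont=1.9157 V=1.9157[hold]; j=4 S=227.8664 intr=0.0000 cont=0.0000 V=0.0000[hold]; j=5 S=353.8441 intr=0.0000 cont=0.0000 V=0.0000[hold]; j=6 S=549.4696 intr=0.0000 cont=0.0000 V=0.0000[hold]
k=5: j=0 S=48.8337 intr=72.4163 cont=71.9881 V=72.4163[EX]; j=1 S=75.8317 intr=45.4183 cont=45.0717 V=45.4183[EX]; j=2 S=117.7559 intr=3.4941 cont=15.5243 V=15.5243[hold]; j=3 S=182.8582 intr=0.0000 cont=1.0503 V=1.0503[hold]; j=4 S=283.9527 intr=0.0000 cont=0.0000 V=0.0000[hold]; j=5 S=440.9383 intr=0.0000 cont=0.0000 V=0.0000[hold]
k=4: j=0 S=60.8534 intr=60.3966 cont=60.0047 V=60.3966[EX]; j=1 S=94.4967 intr=26.7533 cont=31.8405 V=31.8405[hold]; j=2 S=146.7400 intr=0.0000 cont=8.9809 V=8.9809[hold]; j=3 S=227.8664 intr=0.0000 cont=0.5759 V=0.5759[hold]; j=4 S=353.8441 intr=0.0000 cont=0.0000 V=0.0000[hold]
k=3: j=0 S=75.8317 intr=45.4183 cont=47.3456 V=47.3456[hold]; j=1 S=117.7559 intr=3.4941 cont=21.4714 V=21.4714[hold]; j=2 S=182.8582 intr=0.0000 cont=5.1814 V=5.1814[hold]; j=3 S=283.9527 intr=0.0000 cont=0.3157 V=0.3157[hold]
k=2: j=0 S=94.4967 intr=26.7533 cont=35.5554 V=35.5554[hold]; j=1 S=146.7400 intr=0.0000 cont=14.0881 V=14.0881[hold]; j=2 S=227.8664 intr=0.0000 cont=2.9819 V=2.9819[hold]
k=1: j=0 S=117.7559 intr=3.4941 cont=25.7910 V=25.7910[hold]; j=1 S=182.8582 intr=0.0000 cont=9.0569 V=9.0569[hold]
k=0: j=0 S=146.7400 intr=0.0000 cont=18.1887 V=18.1887[hold]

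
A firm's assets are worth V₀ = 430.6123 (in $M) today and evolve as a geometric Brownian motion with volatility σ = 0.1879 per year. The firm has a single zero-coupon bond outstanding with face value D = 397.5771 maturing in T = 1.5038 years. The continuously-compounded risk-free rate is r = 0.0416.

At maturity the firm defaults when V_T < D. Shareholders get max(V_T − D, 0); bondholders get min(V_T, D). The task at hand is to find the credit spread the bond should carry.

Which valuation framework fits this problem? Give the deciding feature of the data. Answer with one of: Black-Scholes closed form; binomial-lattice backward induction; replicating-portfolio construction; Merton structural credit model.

framework: Merton structural credit model

Key observation: a levered firm with one bullet debt due at 1.5038 years is the canonical structural-credit setup: equity is a call on the firm's assets struck at the face value.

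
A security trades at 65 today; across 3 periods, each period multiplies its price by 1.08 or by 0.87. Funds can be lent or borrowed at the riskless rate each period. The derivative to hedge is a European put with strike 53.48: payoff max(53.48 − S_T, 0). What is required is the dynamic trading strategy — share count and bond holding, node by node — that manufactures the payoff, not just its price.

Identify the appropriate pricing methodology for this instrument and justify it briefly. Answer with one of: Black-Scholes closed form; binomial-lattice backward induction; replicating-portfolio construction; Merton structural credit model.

framework: replicating-portfolio construction

Key observation: the deliverable is the dynamic trading strategy on the 3-step tree (spot 65, moves 1.08 and 0.87), so the valuation must go through the node-by-node replicating-portfolio solve.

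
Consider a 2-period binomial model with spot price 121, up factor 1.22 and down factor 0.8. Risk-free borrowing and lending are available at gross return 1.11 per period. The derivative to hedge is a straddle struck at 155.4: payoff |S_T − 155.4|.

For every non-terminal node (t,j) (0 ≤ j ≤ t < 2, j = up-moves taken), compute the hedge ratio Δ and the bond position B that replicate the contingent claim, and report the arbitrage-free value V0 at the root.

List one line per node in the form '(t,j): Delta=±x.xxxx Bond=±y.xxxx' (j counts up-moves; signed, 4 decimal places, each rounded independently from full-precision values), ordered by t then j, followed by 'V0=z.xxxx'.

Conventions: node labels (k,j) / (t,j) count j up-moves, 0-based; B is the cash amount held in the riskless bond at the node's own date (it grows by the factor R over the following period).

(0,0): Delta=-0.3537 Bond=69.7662
(1,0): Delta=-1.0000 Bond=140.0000
(1,1): Delta=-0.2033 Bond=55.2419
V0=26.9656

Since d<R<u, set p* = (R−d)/(u−d) = 0.7381; price each node as the discounted p*-expectation of its children.
Payoffs at expiry: V(2,0)=77.9600, V(2,1)=37.3040, V(2,2)=24.6964
  t=1,j=0: stock 96.8000 → up 118.0960 (V=37.3040), down 77.4400 (V=77.9600). Price 43.2000; hedge Δ=-1.0000, bond B=140.0000.
  t=1,j=1: stock 147.6200 → up 180.0964 (V=24.6964), down 118.0960 (V=37.3040). Price 25.2238; hedge Δ=-0.2033, bond B=55.2419.
  t=0,j=0: stock 121.0000 → up 147.6200 (V=25.2238), down 96.8000 (V=43.2000). Price 26.9656; hedge Δ=-0.3537, bond B=69.7662.
Verification: the root portfolio costs Δ(0,0)·S0 + B(0,0) = 26.9656, matching V0.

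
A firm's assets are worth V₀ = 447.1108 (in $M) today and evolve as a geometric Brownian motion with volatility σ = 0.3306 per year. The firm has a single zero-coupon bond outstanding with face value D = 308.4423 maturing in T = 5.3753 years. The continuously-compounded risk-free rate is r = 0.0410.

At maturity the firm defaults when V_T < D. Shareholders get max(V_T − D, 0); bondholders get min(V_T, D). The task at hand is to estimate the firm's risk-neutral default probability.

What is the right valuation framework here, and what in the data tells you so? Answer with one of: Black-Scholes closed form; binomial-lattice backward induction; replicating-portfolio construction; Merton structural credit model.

Key observation: with the firm-asset dynamics (V₀ = 447.1108) and a single zero-coupon liability of face 308.4423 given, debt value, spread, and default probability all derive from the option view of the balance sheet.

framework: Merton structural credit model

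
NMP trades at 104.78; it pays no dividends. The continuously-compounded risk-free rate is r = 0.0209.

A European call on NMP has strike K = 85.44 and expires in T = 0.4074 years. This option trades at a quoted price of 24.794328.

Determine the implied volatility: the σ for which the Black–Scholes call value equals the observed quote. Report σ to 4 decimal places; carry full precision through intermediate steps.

sigma = 0.5112

At σ = 0.5112 the Black–Scholes value reproduces the quote:
σ√T = 0.5112·√0.4074 = 0.326288
d₁ = (ln(S/K) + (r+σ²/2)T) / (σ√T) = (ln(104.78/85.44) + (0.0209+0.5112²/2)·0.4074) / 0.326288 = (0.204049 + 0.061747) / 0.326288 = 0.814603
d₂ = d₁ − σ√T = 0.814603 − 0.326288 = 0.488314
e^{−rT} = 0.991521
N(d₁) = 0.792350,  N(d₂) = 0.687336
V = S·N(d₁) − K·e^{−rT}·N(d₂) = 83.022441 − 58.228113 = 24.794328 (the quoted price), and the Black–Scholes price is strictly increasing in σ, so σ is unique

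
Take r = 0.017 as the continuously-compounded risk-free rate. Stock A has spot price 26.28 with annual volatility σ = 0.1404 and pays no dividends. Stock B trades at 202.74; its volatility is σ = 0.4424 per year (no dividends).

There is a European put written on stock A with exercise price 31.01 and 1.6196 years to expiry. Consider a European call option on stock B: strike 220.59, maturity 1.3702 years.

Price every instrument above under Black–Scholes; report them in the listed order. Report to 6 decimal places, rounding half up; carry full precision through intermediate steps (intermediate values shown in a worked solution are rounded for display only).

price(stock A put K=31.01) = 4.521371
price(stock B call K=220.59) = 36.630788

[stock A put K=31.01]
σ√T = 0.1404·√1.6196 = 0.178678
d₁ = (ln(S/K) + (r+σ²/2)T) / (σ√T) = (ln(26.28/31.01) + (0.017+0.1404²/2)·1.6196) / 0.178678 = (-0.165502 + 0.043496) / 0.178678 = -0.682823
d₂ = d₁ − σ√T = -0.682823 − 0.178678 = -0.861501
e^{−rT} = 0.972842
N(−d₁) = 0.752641,  N(−d₂) = 0.805519
price = K·e^{−rT}·N(−d₂) − S·N(−d₁) = 24.300768 − 19.779397 = 4.521371
[stock B call K=220.59]
σ√T = 0.4424·√1.3702 = 0.517854
d₁ = (ln(S/K) + (r+σ²/2)T) / (σ√T) = (ln(202.74/220.59) + (0.017+0.4424²/2)·1.3702) / 0.517854 = (-0.084381 + 0.157380) / 0.517854 = 0.140963
d₂ = d₁ − σ√T = 0.140963 − 0.517854 = -0.376891
e^{−rT} = 0.976976
N(d₁) = 0.556050,  N(d₂) = 0.353127
price = S·N(d₁) − K·e^{−rT}·N(d₂) = 112.733664 − 76.102876 = 36.630788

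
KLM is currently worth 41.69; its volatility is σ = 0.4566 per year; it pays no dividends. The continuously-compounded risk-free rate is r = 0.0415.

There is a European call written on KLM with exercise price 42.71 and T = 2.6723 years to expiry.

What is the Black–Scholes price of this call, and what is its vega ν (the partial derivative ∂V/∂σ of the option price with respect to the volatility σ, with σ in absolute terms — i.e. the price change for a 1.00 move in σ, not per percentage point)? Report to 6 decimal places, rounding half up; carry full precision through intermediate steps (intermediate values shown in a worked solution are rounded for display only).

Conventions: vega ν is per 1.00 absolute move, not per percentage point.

σ√T = 0.4566·√2.6723 = 0.746412
d₁ = (ln(S/K) + (r+σ²/2)T) / (σ√T) = (ln(41.69/42.71) + (0.0415+0.4566²/2)·2.6723) / 0.746412 = (-0.024172 + 0.389466) / 0.746412 = 0.489400
d₂ = d₁ − σ√T = 0.489400 − 0.746412 = -0.257012
e^{−rT} = 0.895028
N(d₁) = 0.687721,  N(d₂) = 0.398585
Call price V = S·N(d₁) − K·e^{−rT}·N(d₂) = 28.671078 − 15.236558 = 13.434519
φ(d₁) = (1/√(2π))·e^{−d₁²/2} = 0.353916
ν = S·φ(d₁)·√T = 24.119878

price = 13.434519
ν = 24.119878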